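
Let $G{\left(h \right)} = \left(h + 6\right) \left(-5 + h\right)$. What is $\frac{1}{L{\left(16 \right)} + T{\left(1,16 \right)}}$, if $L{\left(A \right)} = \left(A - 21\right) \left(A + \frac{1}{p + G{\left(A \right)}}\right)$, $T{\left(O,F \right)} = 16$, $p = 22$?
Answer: $- \frac{264}{16901} \approx -0.01562$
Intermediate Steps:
$G{\left(h \right)} = \left(-5 + h\right) \left(6 + h\right)$ ($G{\left(h \right)} = \left(6 + h\right) \left(-5 + h\right) = \left(-5 + h\right) \left(6 + h\right)$)
$L{\left(A \right)} = \left(-21 + A\right) \left(A + \frac{1}{-8 + A + A^{2}}\right)$ ($L{\left(A \right)} = \left(A - 21\right) \left(A + \frac{1}{22 + \left(-30 + A + A^{2}\right)}\right) = \left(-21 + A\right) \left(A + \frac{1}{-8 + A + A^{2}}\right)$)
$\frac{1}{L{\left(16 \right)} + T{\left(1,16 \right)}} = \frac{1}{\frac{-21 + 16^{4} - 29 \cdot 16^{2} - 20 \cdot 16^{3} + 169 \cdot 16}{-8 + 16 + 16^{2}} + 16} = \frac{1}{\frac{-21 + 65536 - 7424 - 81920 + 2704}{-8 + 16 + 256} + 16} = \frac{1}{\frac{-21 + 65536 - 7424 - 81920 + 2704}{264} + 16} = \frac{1}{\frac{1}{264} \left(-21125\right) + 16} = \frac{1}{- \frac{21125}{264} + 16} = \frac{1}{- \frac{16901}{264}} = - \frac{264}{16901}$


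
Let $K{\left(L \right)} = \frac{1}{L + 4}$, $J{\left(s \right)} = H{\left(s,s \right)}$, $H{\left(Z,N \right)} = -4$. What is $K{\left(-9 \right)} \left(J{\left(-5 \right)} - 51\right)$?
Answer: $11$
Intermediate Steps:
$J{\left(s \right)} = -4$
$K{\left(L \right)} = \frac{1}{4 + L}$
$K{\left(-9 \right)} \left(J{\left(-5 \right)} - 51\right) = \frac{-4 - 51}{4 - 9} = \frac{-4 - 51}{-5} = \left(- \frac{1}{5}\right) \left(-55\right) = 11$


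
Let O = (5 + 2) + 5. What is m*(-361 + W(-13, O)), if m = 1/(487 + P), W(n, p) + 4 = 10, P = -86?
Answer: -355/401 ≈ -0.88529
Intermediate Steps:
O = 12 (O = 7 + 5 = 12)
W(n, p) = 6 (W(n, p) = -4 + 10 = 6)
m = 1/401 (m = 1/(487 - 86) = 1/401 ≈ 0.0024938)
m*(-361 + W(-13, O)) = (-361 + 6)/401 = (1/401)*(-355) = -355/401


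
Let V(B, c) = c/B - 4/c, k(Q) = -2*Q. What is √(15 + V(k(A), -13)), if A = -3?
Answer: 5*√3198/78 ≈ 3.6251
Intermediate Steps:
V(B, c) = -4/c + c/B
√(15 + V(k(A), -13)) = √(15 + (-4/(-13) - 13/((-2*(-3))))) = √(15 + (-4*(-1/13) - 13/6)) = √(15 + (4/13 - 13*⅙)) = √(15 + (4/13 - 13/6)) = √(15 - 145/78) = √(1025/78) = 5*√3198/78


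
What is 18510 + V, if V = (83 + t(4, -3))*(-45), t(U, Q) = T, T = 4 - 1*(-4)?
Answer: 14415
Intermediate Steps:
T = 8 (T = 4 + 4 = 8)
t(U, Q) = 8
V = -4095 (V = (83 + 8)*(-45) = 91*(-45) = -4095)
18510 + V = 18510 - 4095 = 14415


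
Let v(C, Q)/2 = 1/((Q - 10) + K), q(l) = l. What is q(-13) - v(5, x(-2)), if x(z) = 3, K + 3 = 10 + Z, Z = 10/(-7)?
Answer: -58/5 ≈ -11.600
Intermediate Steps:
Z = -10/7 (Z = 10*(-⅐) = -10/7 ≈ -1.4286)
K = 39/7 (K = -3 + (10 - 10/7) = -3 + 60/7 = 39/7 ≈ 5.5714)
v(C, Q) = 2/(-31/7 + Q) (v(C, Q) = 2/((Q - 10) + 39/7) = 2/((-10 + Q) + 39/7) = 2/(-31/7 + Q))
q(-13) - v(5, x(-2)) = -13 - 14/(-31 + 7*3) = -13 - 14/(-31 + 21) = -13 - 14/(-10) = -13 - 14*(-1)/10 = -13 - 1*(-7/5) = -13 + 7/5 = -58/5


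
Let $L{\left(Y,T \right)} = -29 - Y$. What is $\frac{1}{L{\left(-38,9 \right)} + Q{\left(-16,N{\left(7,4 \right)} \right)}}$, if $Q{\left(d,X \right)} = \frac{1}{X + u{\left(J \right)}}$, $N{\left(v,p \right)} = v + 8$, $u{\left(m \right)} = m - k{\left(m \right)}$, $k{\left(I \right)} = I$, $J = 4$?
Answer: $\frac{15}{136} \approx 0.11029$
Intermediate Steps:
$u{\left(m \right)} = 0$ ($u{\left(m \right)} = m - m = 0$)
$N{\left(v,p \right)} = 8 + v$
$Q{\left(d,X \right)} = \frac{1}{X}$ ($Q{\left(d,X \right)} = \frac{1}{X + 0} = \frac{1}{X}$)
$\frac{1}{L{\left(-38,9 \right)} + Q{\left(-16,N{\left(7,4 \right)} \right)}} = \frac{1}{\left(-29 - -38\right) + \frac{1}{8 + 7}} = \frac{1}{\left(-29 + 38\right) + \frac{1}{15}} = \frac{1}{9 + \frac{1}{15}} = \frac{1}{\frac{136}{15}} = \frac{15}{136}$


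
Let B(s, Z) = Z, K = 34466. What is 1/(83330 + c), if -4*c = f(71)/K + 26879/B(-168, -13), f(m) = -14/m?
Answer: 15906059/1333673799567 ≈ 1.1927e-5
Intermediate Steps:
c = 8221903097/15906059 (c = -(-14/71/34466 + 26879/(-13))/4 = -(-14*1/71*(1/34466) + 26879*(-1/13))/4 = -(-14/71*1/34466 - 26879/13)/4 = -(-7/1223543 - 26879/13)/4 = -1/4*(-32887612388/15906059) = 8221903097/15906059 ≈ 516.90)
1/(83330 + c) = 1/(83330 + 8221903097/15906059) = 1/(1333673799567/15906059) = 15906059/1333673799567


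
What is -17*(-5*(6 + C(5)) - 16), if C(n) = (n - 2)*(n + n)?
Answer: 3332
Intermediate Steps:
C(n) = 2*n*(-2 + n) (C(n) = (-2 + n)*(2*n) = 2*n*(-2 + n))
-17*(-5*(6 + C(5)) - 16) = -17*(-5*(6 + 2*5*(-2 + 5)) - 16) = -17*(-5*(6 + 2*5*3) - 16) = -17*(-5*(6 + 30) - 16) = -17*(-5*36 - 16) = -17*(-180 - 16) = -17*(-196) = 3332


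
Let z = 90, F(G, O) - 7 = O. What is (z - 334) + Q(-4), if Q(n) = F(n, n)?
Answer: -241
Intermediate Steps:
F(G, O) = 7 + O
Q(n) = 7 + n
(z - 334) + Q(-4) = (90 - 334) + (7 - 4) = -244 + 3 = -241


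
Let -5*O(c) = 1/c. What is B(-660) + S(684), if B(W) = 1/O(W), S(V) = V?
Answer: 3984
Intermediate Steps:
O(c) = -1/(5*c)
B(W) = -5*W (B(W) = 1/(-1/(5*W)) = -5*W)
B(-660) + S(684) = -5*(-660) + 684 = 3300 + 684 = 3984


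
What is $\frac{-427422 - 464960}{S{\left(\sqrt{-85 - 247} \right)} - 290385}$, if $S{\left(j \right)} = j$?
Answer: $\frac{259134347070}{84323448557} + \frac{1784764 i \sqrt{83}}{84323448557} \approx 3.0731 + 0.00019283 i$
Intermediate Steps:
$\frac{-427422 - 464960}{S{\left(\sqrt{-85 - 247} \right)} - 290385} = \frac{-427422 - 464960}{\sqrt{-85 - 247} - 290385} = - \frac{892382}{\sqrt{-332} - 290385} = - \frac{892382}{2 i \sqrt{83} - 290385} = - \frac{892382}{-290385 + 2 i \sqrt{83}}$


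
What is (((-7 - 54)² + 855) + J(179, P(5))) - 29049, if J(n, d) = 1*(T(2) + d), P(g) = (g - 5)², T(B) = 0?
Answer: -24473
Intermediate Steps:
P(g) = (-5 + g)²
J(n, d) = d (J(n, d) = 1*(0 + d) = 1*d = d)
(((-7 - 54)² + 855) + J(179, P(5))) - 29049 = (((-7 - 54)² + 855) + (-5 + 5)²) - 29049 = (((-61)² + 855) + 0²) - 29049 = ((3721 + 855) + 0) - 29049 = (4576 + 0) - 29049 = 4576 - 29049 = -24473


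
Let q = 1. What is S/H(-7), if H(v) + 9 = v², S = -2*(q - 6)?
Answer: ¼ ≈ 0.25000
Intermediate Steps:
S = 10 (S = -2*(1 - 6) = -2*(-5) = 10)
H(v) = -9 + v²
S/H(-7) = 10/(-9 + (-7)²) = 10/(-9 + 49) = 10/40 = 10*(1/40) = ¼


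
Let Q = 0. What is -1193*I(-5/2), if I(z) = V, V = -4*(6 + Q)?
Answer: 28632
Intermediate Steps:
V = -24 (V = -4*(6 + 0) = -4*6 = -24)
I(z) = -24
-1193*I(-5/2) = -1193*(-24) = 28632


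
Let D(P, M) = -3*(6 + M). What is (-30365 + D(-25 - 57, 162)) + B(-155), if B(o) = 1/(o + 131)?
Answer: -740857/24 ≈ -30869.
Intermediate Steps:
B(o) = 1/(131 + o)
D(P, M) = -18 - 3*M
(-30365 + D(-25 - 57, 162)) + B(-155) = (-30365 + (-18 - 3*162)) + 1/(131 - 155) = (-30365 + (-18 - 486)) + 1/(-24) = (-30365 - 504) - 1/24 = -30869 - 1/24 = -740857/24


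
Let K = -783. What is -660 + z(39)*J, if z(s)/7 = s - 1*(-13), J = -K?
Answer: 284352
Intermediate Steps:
J = 783 (J = -1*(-783) = 783)
z(s) = 91 + 7*s (z(s) = 7*(s - 1*(-13)) = 7*(s + 13) = 7*(13 + s) = 91 + 7*s)
-660 + z(39)*J = -660 + (91 + 7*39)*783 = -660 + (91 + 273)*783 = -660 + 364*783 = -660 + 285012 = 284352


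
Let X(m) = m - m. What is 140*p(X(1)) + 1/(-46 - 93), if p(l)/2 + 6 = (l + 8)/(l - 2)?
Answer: -389201/139 ≈ -2800.0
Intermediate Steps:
X(m) = 0
p(l) = -12 + 2*(8 + l)/(-2 + l) (p(l) = -12 + 2*((l + 8)/(l - 2)) = -12 + 2*((8 + l)/(-2 + l)) = -12 + 2*(8 + l)/(-2 + l))
140*p(X(1)) + 1/(-46 - 93) = 140*(10*(4 - 1*0)/(-2 + 0)) + 1/(-46 - 93) = 140*(10*(4 + 0)/(-2)) + 1/(-139) = 140*(10*(-1/2)*4) - 1/139 = 140*(-20) - 1/139 = -2800 - 1/139 = -389201/139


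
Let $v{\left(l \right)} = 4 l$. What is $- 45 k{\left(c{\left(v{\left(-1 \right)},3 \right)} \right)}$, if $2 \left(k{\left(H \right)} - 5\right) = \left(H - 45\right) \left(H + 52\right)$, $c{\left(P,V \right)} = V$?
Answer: $51750$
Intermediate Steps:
$k{\left(H \right)} = 5 + \frac{\left(-45 + H\right) \left(52 + H\right)}{2}$ ($k{\left(H \right)} = 5 + \frac{\left(H - 45\right) \left(H + 52\right)}{2} = 5 + \frac{\left(-45 + H\right) \left(52 + H\right)}{2}$)
$- 45 k{\left(c{\left(v{\left(-1 \right)},3 \right)} \right)} = - 45 \left(-1165 + \frac{3^{2}}{2} + \frac{7}{2} \cdot 3\right) = - 45 \left(-1165 + \frac{1}{2} \cdot 9 + \frac{21}{2}\right) = - 45 \left(-1165 + \frac{9}{2} + \frac{21}{2}\right) = \left(-45\right) \left(-1150\right) = 51750$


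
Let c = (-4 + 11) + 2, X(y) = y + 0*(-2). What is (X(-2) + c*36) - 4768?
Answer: -4446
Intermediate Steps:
X(y) = y (X(y) = y + 0 = y)
c = 9 (c = 7 + 2 = 9)
(X(-2) + c*36) - 4768 = (-2 + 9*36) - 4768 = (-2 + 324) - 4768 = 322 - 4768 = -4446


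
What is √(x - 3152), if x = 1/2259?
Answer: I*√1787212117/753 ≈ 56.143*I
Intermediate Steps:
x = 1/2259 ≈ 0.00044267
√(x - 3152) = √(1/2259 - 3152) = √(-7120367/2259) = I*√1787212117/753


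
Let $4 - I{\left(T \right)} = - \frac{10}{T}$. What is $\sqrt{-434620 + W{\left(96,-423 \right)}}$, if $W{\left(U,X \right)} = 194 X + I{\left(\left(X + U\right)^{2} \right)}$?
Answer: $\frac{2 i \sqrt{13811965463}}{327} \approx 718.8 i$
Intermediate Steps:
$I{\left(T \right)} = 4 + \frac{10}{T}$ ($I{\left(T \right)} = 4 - - \frac{10}{T} = 4 + \frac{10}{T}$)
$W{\left(U,X \right)} = 4 + \frac{10}{\left(U + X\right)^{2}} + 194 X$ ($W{\left(U,X \right)} = 194 X + \left(4 + \frac{10}{\left(X + U\right)^{2}}\right) = 194 X + \left(4 + \frac{10}{\left(U + X\right)^{2}}\right) = 4 + \frac{10}{\left(U + X\right)^{2}} + 194 X$)
$\sqrt{-434620 + W{\left(96,-423 \right)}} = \sqrt{-434620 + \left(4 + \frac{10}{\left(96 - 423\right)^{2}} + 194 \left(-423\right)\right)} = \sqrt{-434620 + \left(4 + \frac{10}{106929} - 82062\right)} = \sqrt{-434620 - \frac{8774379872}{106929}} = \sqrt{- \frac{55247861852}{106929}} = \frac{2 i \sqrt{13811965463}}{327}$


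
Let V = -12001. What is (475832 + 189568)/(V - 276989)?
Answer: -22180/9633 ≈ -2.3025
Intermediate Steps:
(475832 + 189568)/(V - 276989) = (475832 + 189568)/(-12001 - 276989) = 665400/(-288990) = 665400*(-1/288990) = -22180/9633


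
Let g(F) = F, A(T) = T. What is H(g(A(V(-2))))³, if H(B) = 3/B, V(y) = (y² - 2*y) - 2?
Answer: ⅛ ≈ 0.12500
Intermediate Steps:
V(y) = -2 + y² - 2*y
H(g(A(V(-2))))³ = (3/(-2 + (-2)² - 2*(-2)))³ = (3/(-2 + 4 + 4))³ = (3/6)³ = (3*(⅙))³ = (½)³ = ⅛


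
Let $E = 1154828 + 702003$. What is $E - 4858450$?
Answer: $-3001619$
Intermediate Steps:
$E = 1856831$
$E - 4858450 = 1856831 - 4858450 = -3001619$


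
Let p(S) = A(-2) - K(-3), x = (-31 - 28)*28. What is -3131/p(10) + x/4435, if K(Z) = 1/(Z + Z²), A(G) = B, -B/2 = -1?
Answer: -83334082/48785 ≈ -1708.2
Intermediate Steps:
B = 2 (B = -2*(-1) = 2)
A(G) = 2
x = -1652 (x = -59*28 = -1652)
p(S) = 11/6 (p(S) = 2 - 1/((-3)*(1 - 3)) = 2 - (-1)/(3*(-2)) = 2 - (-1)*(-1)/(3*2) = 2 - 1*⅙ = 2 - ⅙ = 11/6)
-3131/p(10) + x/4435 = -3131/11/6 - 1652/4435 = -3131*6/11 - 1652*1/4435 = -18786/11 - 1652/4435 = -83334082/48785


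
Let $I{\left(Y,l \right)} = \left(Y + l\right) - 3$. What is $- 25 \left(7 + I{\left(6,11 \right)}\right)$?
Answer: $-525$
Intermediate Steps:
$I{\left(Y,l \right)} = -3 + Y + l$
$- 25 \left(7 + I{\left(6,11 \right)}\right) = - 25 \left(7 + \left(-3 + 6 + 11\right)\right) = - 25 \left(7 + 14\right) = \left(-25\right) 21 = -525$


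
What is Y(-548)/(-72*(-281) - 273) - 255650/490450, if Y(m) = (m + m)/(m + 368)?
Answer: -4589578849/8810002395 ≈ -0.52095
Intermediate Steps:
Y(m) = 2*m/(368 + m) (Y(m) = (2*m)/(368 + m) = 2*m/(368 + m))
Y(-548)/(-72*(-281) - 273) - 255650/490450 = (2*(-548)/(368 - 548))/(-72*(-281) - 273) - 255650/490450 = (2*(-548)/(-180))/(20232 - 273) - 255650*1/490450 = (2*(-548)*(-1/180))/19959 - 5113/9809 = (274/45)*(1/19959) - 5113/9809 = 274/898155 - 5113/9809 = -4589578849/8810002395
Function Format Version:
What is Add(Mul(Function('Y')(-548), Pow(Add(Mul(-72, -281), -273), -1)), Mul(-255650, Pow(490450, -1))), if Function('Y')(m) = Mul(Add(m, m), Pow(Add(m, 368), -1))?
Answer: Rational(-4589578849, 8810002395) ≈ -0.52095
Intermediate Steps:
Function('Y')(m) = Mul(2, m, Pow(Add(368, m), -1)) (Function('Y')(m) = Mul(Mul(2, m), Pow(Add(368, m), -1)) = Mul(2, m, Pow(Add(368, m), -1)))
Add(Mul(Function('Y')(-548), Pow(Add(Mul(-72, -281), -273), -1)), Mul(-255650, Pow(490450, -1))) = Add(Mul(Mul(2, -548, Pow(Add(368, -548), -1)), Pow(Add(Mul(-72, -281), -273), -1)), Mul(-255650, Pow(490450, -1))) = Add(Mul(Mul(2, -548, Pow(-180, -1)), Pow(Add(20232, -273), -1)), Mul(-255650, Rational(1, 490450))) = Add(Mul(Mul(2, -548, Rational(-1, 180)), Pow(19959, -1)), Rational(-5113, 9809)) = Add(Mul(Rational(274, 45), Rational(1, 19959)), Rational(-5113, 9809)) = Add(Rational(274, 898155), Rational(-5113, 9809)) = Rational(-4589578849, 8810002395)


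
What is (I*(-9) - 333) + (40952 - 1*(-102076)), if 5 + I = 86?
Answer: 141966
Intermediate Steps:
I = 81 (I = -5 + 86 = 81)
(I*(-9) - 333) + (40952 - 1*(-102076)) = (81*(-9) - 333) + (40952 - 1*(-102076)) = (-729 - 333) + (40952 + 102076) = -1062 + 143028 = 141966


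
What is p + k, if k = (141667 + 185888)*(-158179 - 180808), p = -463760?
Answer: -111037350545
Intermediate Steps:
k = -111036886785 (k = 327555*(-338987) = -111036886785)
p + k = -463760 - 111036886785 = -111037350545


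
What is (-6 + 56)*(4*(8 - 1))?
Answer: 1400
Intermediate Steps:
(-6 + 56)*(4*(8 - 1)) = 50*(4*7) = 50*28 = 1400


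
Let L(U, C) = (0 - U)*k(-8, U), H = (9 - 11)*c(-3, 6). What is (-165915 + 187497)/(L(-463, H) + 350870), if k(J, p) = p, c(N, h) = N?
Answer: 21582/136501 ≈ 0.15811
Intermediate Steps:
H = 6 (H = (9 - 11)*(-3) = -2*(-3) = 6)
L(U, C) = -U² (L(U, C) = (0 - U)*U = (-U)*U = -U²)
(-165915 + 187497)/(L(-463, H) + 350870) = (-165915 + 187497)/(-1*(-463)² + 350870) = 21582/(-1*214369 + 350870) = 21582/(-214369 + 350870) = 21582/136501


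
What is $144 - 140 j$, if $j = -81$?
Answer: $11484$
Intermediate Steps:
$144 - 140 j = 144 - -11340 = 144 + 11340 = 11484$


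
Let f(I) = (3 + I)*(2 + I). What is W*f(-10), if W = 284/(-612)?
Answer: -3976/153 ≈ -25.987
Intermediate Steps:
W = -71/153 (W = 284*(-1/612) = -71/153 ≈ -0.46405)
f(I) = (2 + I)*(3 + I)
W*f(-10) = -71*(6 + (-10)² + 5*(-10))/153 = -71*(6 + 100 - 50)/153 = -71/153*56 = -3976/153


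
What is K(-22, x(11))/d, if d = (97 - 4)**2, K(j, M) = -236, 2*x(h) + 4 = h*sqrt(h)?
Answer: -236/8649 ≈ -0.027286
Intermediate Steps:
x(h) = -2 + h**(3/2)/2 (x(h) = -2 + (h*sqrt(h))/2 = -2 + h**(3/2)/2)
d = 8649 (d = 93**2 = 8649)
K(-22, x(11))/d = -236/8649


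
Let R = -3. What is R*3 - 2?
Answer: -11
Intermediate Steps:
R*3 - 2 = -3*3 - 2 = -9 - 2 = -11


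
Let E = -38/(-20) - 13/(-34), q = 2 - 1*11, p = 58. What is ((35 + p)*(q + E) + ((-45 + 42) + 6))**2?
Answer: 2792911104/7225 ≈ 3.8656e+5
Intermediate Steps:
q = -9 (q = 2 - 11 = -9)
E = 194/85 (E = -38*(-1/20) - 13*(-1/34) = 19/10 + 13/34 = 194/85 ≈ 2.2824)
((35 + p)*(q + E) + ((-45 + 42) + 6))**2 = ((35 + 58)*(-9 + 194/85) + ((-45 + 42) + 6))**2 = (93*(-571/85) + (-3 + 6))**2 = (-53103/85 + 3)**2 = (-52848/85)**2 = 2792911104/7225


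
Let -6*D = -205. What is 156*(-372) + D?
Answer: -347987/6 ≈ -57998.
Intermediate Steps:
D = 205/6 (D = -1/6*(-205) = 205/6 ≈ 34.167)
156*(-372) + D = 156*(-372) + 205/6 = -58032 + 205/6 = -347987/6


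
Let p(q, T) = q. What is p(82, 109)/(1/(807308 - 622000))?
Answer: 15195256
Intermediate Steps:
p(82, 109)/(1/(807308 - 622000)) = 82/(1/(807308 - 622000)) = 82/(1/185308) = 82*185308 = 15195256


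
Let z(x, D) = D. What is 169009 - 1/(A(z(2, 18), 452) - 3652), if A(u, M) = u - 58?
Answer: 623981229/3692 ≈ 1.6901e+5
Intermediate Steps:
A(u, M) = -58 + u
169009 - 1/(A(z(2, 18), 452) - 3652) = 169009 - 1/((-58 + 18) - 3652) = 169009 - 1/(-40 - 3652) = 169009 - 1/(-3692) = 169009 - 1*(-1/3692) = 169009 + 1/3692 = 623981229/3692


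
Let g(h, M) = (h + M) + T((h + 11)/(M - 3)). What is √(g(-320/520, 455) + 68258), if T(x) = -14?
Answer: 3*√1290003/13 ≈ 262.10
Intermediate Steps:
g(h, M) = -14 + M + h (g(h, M) = (h + M) - 14 = (M + h) - 14 = -14 + M + h)
√(g(-320/520, 455) + 68258) = √((-14 + 455 - 320/520) + 68258) = √((-14 + 455 - 320*1/520) + 68258) = √((-14 + 455 - 8/13) + 68258) = √(5725/13 + 68258) = √(893079/13) = 3*√1290003/13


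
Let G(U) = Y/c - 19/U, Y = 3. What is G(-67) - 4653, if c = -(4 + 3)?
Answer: -2182325/469 ≈ -4653.1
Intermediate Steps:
c = -7 (c = -1*7 = -7)
G(U) = -3/7 - 19/U (G(U) = 3/(-7) - 19/U = 3*(-⅐) - 19/U = -3/7 - 19/U)
G(-67) - 4653 = (-3/7 - 19/(-67)) - 4653 = (-3/7 - 19*(-1/67)) - 4653 = (-3/7 + 19/67) - 4653 = -68/469 - 4653 = -2182325/469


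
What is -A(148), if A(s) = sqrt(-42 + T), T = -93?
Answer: -3*I*sqrt(15) ≈ -11.619*I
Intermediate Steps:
A(s) = 3*I*sqrt(15) (A(s) = sqrt(-42 - 93) = sqrt(-135) = 3*I*sqrt(15))
-A(148) = -3*I*sqrt(15)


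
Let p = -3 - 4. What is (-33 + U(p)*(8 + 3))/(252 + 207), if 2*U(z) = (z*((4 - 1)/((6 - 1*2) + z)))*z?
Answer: -605/918 ≈ -0.65904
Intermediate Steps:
p = -7
U(z) = 3*z**2/(2*(4 + z)) (U(z) = ((z*((4 - 1)/((6 - 1*2) + z)))*z)/2 = ((z*(3/((6 - 2) + z)))*z)/2 = ((z*(3/(4 + z)))*z)/2 = ((3*z/(4 + z))*z)/2 = (3*z**2/(4 + z))/2 = 3*z**2/(2*(4 + z)))
(-33 + U(p)*(8 + 3))/(252 + 207) = (-33 + ((3/2)*(-7)**2/(4 - 7))*(8 + 3))/(252 + 207) = (-33 + ((3/2)*49/(-3))*11)/459 = (-33 + ((3/2)*49*(-1/3))*11)*(1/459) = (-33 - 49/2*11)*(1/459) = (-33 - 539/2)*(1/459) = -605/2*1/459 = -605/918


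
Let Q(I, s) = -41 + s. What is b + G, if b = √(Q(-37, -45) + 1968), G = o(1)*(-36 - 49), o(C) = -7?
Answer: 595 + √1882 ≈ 638.38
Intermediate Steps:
G = 595 (G = -7*(-36 - 49) = -7*(-85) = 595)
b = √1882 (b = √((-41 - 45) + 1968) = √(-86 + 1968) = √1882 ≈ 43.382)
b + G = √1882 + 595 = 595 + √1882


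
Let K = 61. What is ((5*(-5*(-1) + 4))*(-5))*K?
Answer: -13725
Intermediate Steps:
((5*(-5*(-1) + 4))*(-5))*K = ((5*(-5*(-1) + 4))*(-5))*61 = ((5*(5 + 4))*(-5))*61 = ((5*9)*(-5))*61 = (45*(-5))*61 = -225*61 = -13725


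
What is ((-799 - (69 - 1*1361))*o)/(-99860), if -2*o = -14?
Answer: -3451/99860 ≈ -0.034558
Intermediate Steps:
o = 7 (o = -½*(-14) = 7)
((-799 - (69 - 1*1361))*o)/(-99860) = ((-799 - (69 - 1*1361))*7)/(-99860) = ((-799 - (69 - 1361))*7)*(-1/99860) = ((-799 - 1*(-1292))*7)*(-1/99860) = ((-799 + 1292)*7)*(-1/99860) = (493*7)*(-1/99860) = 3451*(-1/99860) = -3451/99860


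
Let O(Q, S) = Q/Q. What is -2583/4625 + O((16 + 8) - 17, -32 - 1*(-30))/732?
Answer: -1886131/3385500 ≈ -0.55712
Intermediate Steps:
O(Q, S) = 1
-2583/4625 + O((16 + 8) - 17, -32 - 1*(-30))/732 = -2583/4625 + 1/732 = -1886131/3385500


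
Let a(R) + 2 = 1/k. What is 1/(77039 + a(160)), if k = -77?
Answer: 77/5931848 ≈ 1.2981e-5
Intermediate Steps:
a(R) = -155/77 (a(R) = -2 + 1/(-77) = -2 - 1/77 = -155/77)
1/(77039 + a(160)) = 1/(77039 - 155/77) = 1/(5931848/77) = 77/5931848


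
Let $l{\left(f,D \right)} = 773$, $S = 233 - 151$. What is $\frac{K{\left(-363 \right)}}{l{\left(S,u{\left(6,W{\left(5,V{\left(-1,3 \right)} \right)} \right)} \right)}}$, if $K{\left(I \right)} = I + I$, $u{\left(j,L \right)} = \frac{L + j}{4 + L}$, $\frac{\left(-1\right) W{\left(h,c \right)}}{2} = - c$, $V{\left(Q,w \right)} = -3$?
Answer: $- \frac{726}{773} \approx -0.9392$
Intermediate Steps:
$W{\left(h,c \right)} = 2 c$ ($W{\left(h,c \right)} = - 2 \left(- c\right) = 2 c$)
$S = 82$
$u{\left(j,L \right)} = \frac{L + j}{4 + L}$
$K{\left(I \right)} = 2 I$
$\frac{K{\left(-363 \right)}}{l{\left(S,u{\left(6,W{\left(5,V{\left(-1,3 \right)} \right)} \right)} \right)}} = \frac{2 \left(-363\right)}{773} = \left(-726\right) \frac{1}{773} = - \frac{726}{773}$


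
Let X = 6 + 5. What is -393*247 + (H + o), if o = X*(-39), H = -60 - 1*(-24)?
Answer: -97536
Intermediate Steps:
X = 11
H = -36 (H = -60 + 24 = -36)
o = -429 (o = 11*(-39) = -429)
-393*247 + (H + o) = -393*247 + (-36 - 429) = -97071 - 465 = -97536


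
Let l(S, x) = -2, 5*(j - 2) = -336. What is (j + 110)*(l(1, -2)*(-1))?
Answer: 448/5 ≈ 89.600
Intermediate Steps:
j = -326/5 (j = 2 + (⅕)*(-336) = 2 - 336/5 = -326/5 ≈ -65.200)
(j + 110)*(l(1, -2)*(-1)) = (-326/5 + 110)*(-2*(-1)) = (224/5)*2 = 448/5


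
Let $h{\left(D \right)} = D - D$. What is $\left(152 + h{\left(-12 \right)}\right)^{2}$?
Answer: $23104$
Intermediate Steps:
$h{\left(D \right)} = 0$
$\left(152 + h{\left(-12 \right)}\right)^{2} = \left(152 + 0\right)^{2} = 152^{2} = 23104$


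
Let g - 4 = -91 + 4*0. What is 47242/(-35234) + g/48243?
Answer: -4814686/3586063 ≈ -1.3426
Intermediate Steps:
g = -87 (g = 4 + (-91 + 4*0) = 4 + (-91 + 0) = 4 - 91 = -87)
47242/(-35234) + g/48243 = 47242/(-35234) - 87/48243 = 47242*(-1/35234) - 87*1/48243 = -299/223 - 29/16081 = -4814686/3586063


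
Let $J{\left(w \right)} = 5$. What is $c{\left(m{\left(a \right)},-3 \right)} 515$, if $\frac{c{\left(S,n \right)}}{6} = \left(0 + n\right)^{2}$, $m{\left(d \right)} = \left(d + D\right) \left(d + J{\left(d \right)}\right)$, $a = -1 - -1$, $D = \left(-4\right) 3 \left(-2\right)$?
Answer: $27810$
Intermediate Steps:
$D = 24$ ($D = \left(-12\right) \left(-2\right) = 24$)
$a = 0$ ($a = -1 + 1 = 0$)
$m{\left(d \right)} = \left(5 + d\right) \left(24 + d\right)$ ($m{\left(d \right)} = \left(d + 24\right) \left(d + 5\right) = \left(24 + d\right) \left(5 + d\right) = \left(5 + d\right) \left(24 + d\right)$)
$c{\left(S,n \right)} = 6 n^{2}$ ($c{\left(S,n \right)} = 6 \left(0 + n\right)^{2} = 6 n^{2}$)
$c{\left(m{\left(a \right)},-3 \right)} 515 = 6 \left(-3\right)^{2} \cdot 515 = 6 \cdot 9 \cdot 515 = 54 \cdot 515 = 27810$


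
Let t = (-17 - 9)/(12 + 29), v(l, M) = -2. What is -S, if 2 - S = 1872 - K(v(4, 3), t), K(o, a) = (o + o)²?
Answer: 1854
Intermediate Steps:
t = -26/41 ≈ -0.63415
K(o, a) = 4*o² (K(o, a) = (2*o)² = 4*o²)
S = -1854 (S = 2 - (1872 - 4*(-2)²) = 2 - (1872 - 4*4) = 2 - (1872 - 1*16) = 2 - (1872 - 16) = 2 - 1*1856 = 2 - 1856 = -1854)
-S = -1*(-1854) = 1854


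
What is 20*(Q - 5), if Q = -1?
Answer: -120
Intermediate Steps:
20*(Q - 5) = 20*(-1 - 5) = 20*(-6) = -120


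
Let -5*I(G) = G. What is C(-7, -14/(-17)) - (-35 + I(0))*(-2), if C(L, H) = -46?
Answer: -116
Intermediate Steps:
I(G) = -G/5
C(-7, -14/(-17)) - (-35 + I(0))*(-2) = -46 - (-35 - ⅕*0)*(-2) = -46 - (-35 + 0)*(-2) = -46 - (-35)*(-2) = -46 - 1*70 = -46 - 70 = -116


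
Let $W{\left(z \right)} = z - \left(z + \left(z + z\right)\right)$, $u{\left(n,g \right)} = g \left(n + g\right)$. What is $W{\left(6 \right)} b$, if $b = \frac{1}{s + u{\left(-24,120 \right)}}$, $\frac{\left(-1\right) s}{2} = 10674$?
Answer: $\frac{1}{819} \approx 0.001221$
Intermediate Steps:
$s = -21348$ ($s = \left(-2\right) 10674 = -21348$)
$u{\left(n,g \right)} = g \left(g + n\right)$
$W{\left(z \right)} = - 2 z$ ($W{\left(z \right)} = z - \left(z + 2 z\right) = z - 3 z = - 2 z$)
$b = - \frac{1}{9828}$ ($b = \frac{1}{-21348 + 120 \left(120 - 24\right)} = \frac{1}{-21348 + 120 \cdot 96} = \frac{1}{-21348 + 11520} = \frac{1}{-9828} = - \frac{1}{9828} \approx -0.00010175$)
$W{\left(6 \right)} b = \left(-2\right) 6 \left(- \frac{1}{9828}\right) = \left(-12\right) \left(- \frac{1}{9828}\right) = \frac{1}{819}$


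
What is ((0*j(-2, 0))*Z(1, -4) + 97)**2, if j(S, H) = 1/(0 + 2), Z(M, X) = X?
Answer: 9409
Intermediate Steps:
j(S, H) = 1/2
((0*j(-2, 0))*Z(1, -4) + 97)**2 = ((0*(1/2))*(-4) + 97)**2 = (0*(-4) + 97)**2 = (0 + 97)**2 = 97**2 = 9409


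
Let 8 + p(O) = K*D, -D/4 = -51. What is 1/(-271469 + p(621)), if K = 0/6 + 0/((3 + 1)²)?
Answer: -1/271477 ≈ -3.6836e-6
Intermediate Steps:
D = 204 (D = -4*(-51) = 204)
K = 0 (K = 0*(⅙) + 0/(4²) = 0 + 0/16 = 0 + 0*(1/16) = 0 + 0 = 0)
p(O) = -8 (p(O) = -8 + 0*204 = -8 + 0 = -8)
1/(-271469 + p(621)) = 1/(-271469 - 8) = 1/(-271477) = -1/271477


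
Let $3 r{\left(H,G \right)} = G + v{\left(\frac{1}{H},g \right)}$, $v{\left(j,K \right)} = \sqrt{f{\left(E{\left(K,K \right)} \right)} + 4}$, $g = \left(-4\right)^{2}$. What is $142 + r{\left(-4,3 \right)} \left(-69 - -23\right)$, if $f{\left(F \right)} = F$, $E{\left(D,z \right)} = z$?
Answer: $96 - \frac{92 \sqrt{5}}{3} \approx 27.427$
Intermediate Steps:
$g = 16$
$v{\left(j,K \right)} = \sqrt{4 + K}$ ($v{\left(j,K \right)} = \sqrt{K + 4} = \sqrt{4 + K}$)
$r{\left(H,G \right)} = \frac{G}{3} + \frac{2 \sqrt{5}}{3}$ ($r{\left(H,G \right)} = \frac{G + \sqrt{4 + 16}}{3} = \frac{G + \sqrt{20}}{3} = \frac{G + 2 \sqrt{5}}{3} = \frac{G}{3} + \frac{2 \sqrt{5}}{3}$)
$142 + r{\left(-4,3 \right)} \left(-69 - -23\right) = 142 + \left(\frac{1}{3} \cdot 3 + \frac{2 \sqrt{5}}{3}\right) \left(-69 - -23\right) = 142 + \left(1 + \frac{2 \sqrt{5}}{3}\right) \left(-69 + 23\right) = 142 + \left(1 + \frac{2 \sqrt{5}}{3}\right) \left(-46\right) = 142 - \left(46 + \frac{92 \sqrt{5}}{3}\right) = 96 - \frac{92 \sqrt{5}}{3}$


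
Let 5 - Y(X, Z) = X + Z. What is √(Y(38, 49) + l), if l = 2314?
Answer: 6*√62 ≈ 47.244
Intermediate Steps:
Y(X, Z) = 5 - X - Z (Y(X, Z) = 5 - (X + Z) = 5 + (-X - Z) = 5 - X - Z)
√(Y(38, 49) + l) = √((5 - 1*38 - 1*49) + 2314) = √((5 - 38 - 49) + 2314) = √(-82 + 2314) = √2232 = 6*√62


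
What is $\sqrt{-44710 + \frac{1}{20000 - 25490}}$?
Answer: $\frac{i \sqrt{149729319610}}{1830} \approx 211.45 i$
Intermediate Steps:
$\sqrt{-44710 + \frac{1}{20000 - 25490}} = \sqrt{-44710 + \frac{1}{-5490}} = \sqrt{-44710 - \frac{1}{5490}} = \sqrt{- \frac{245457901}{5490}} = \frac{i \sqrt{149729319610}}{1830}$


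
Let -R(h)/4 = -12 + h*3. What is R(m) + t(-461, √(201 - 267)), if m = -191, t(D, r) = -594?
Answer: 1746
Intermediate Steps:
R(h) = 48 - 12*h (R(h) = -4*(-12 + h*3) = -4*(-12 + 3*h) = 48 - 12*h)
R(m) + t(-461, √(201 - 267)) = (48 - 12*(-191)) - 594 = (48 + 2292) - 594 = 2340 - 594 = 1746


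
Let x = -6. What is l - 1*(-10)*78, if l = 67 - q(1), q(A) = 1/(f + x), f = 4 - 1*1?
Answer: 2542/3 ≈ 847.33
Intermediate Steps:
f = 3 (f = 4 - 1 = 3)
q(A) = -1/3 (q(A) = 1/(3 - 6) = 1/(-3) = -1/3)
l = 202/3 (l = 67 - 1*(-1/3) = 67 + 1/3 = 202/3 ≈ 67.333)
l - 1*(-10)*78 = 202/3 - 1*(-10)*78 = 202/3 + 10*78 = 202/3 + 780 = 2542/3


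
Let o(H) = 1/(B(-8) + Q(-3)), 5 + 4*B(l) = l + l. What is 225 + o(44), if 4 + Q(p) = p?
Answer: 11021/49 ≈ 224.92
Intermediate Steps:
Q(p) = -4 + p
B(l) = -5/4 + l/2 (B(l) = -5/4 + (l + l)/4 = -5/4 + (2*l)/4 = -5/4 + l/2)
o(H) = -4/49 (o(H) = 1/((-5/4 + (½)*(-8)) + (-4 - 3)) = 1/((-5/4 - 4) - 7) = 1/(-21/4 - 7) = 1/(-49/4) = -4/49)
225 + o(44) = 225 - 4/49 = 11021/49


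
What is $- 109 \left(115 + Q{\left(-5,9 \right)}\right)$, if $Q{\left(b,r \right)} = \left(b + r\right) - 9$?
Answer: $-11990$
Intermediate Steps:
$Q{\left(b,r \right)} = -9 + b + r$
$- 109 \left(115 + Q{\left(-5,9 \right)}\right) = - 109 \left(115 - 5\right) = \left(-109\right) 110 = -11990$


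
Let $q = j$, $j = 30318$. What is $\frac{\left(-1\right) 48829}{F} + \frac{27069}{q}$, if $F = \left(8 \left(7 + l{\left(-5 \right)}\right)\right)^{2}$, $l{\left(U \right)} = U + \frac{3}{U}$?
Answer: $- \frac{6154175361}{15846208} \approx -388.37$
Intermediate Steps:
$q = 30318$
$F = \frac{3136}{25}$ ($F = \left(8 \left(7 - \left(5 - \frac{3}{-5}\right)\right)\right)^{2} = \left(8 \left(7 + \left(-5 + 3 \left(- \frac{1}{5}\right)\right)\right)\right)^{2} = \left(8 \left(7 - \frac{28}{5}\right)\right)^{2} = \left(8 \cdot \frac{7}{5}\right)^{2} = \left(\frac{56}{5}\right)^{2} = \frac{3136}{25} \approx 125.44$)
$\frac{\left(-1\right) 48829}{F} + \frac{27069}{q} = \frac{\left(-1\right) 48829}{\frac{3136}{25}} + \frac{27069}{30318} = \left(-48829\right) \frac{25}{3136} + 27069 \cdot \frac{1}{30318} = - \frac{1220725}{3136} + \frac{9023}{10106} = - \frac{6154175361}{15846208}$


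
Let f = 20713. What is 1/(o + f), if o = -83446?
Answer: -1/62733 ≈ -1.5941e-5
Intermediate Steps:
1/(o + f) = 1/(-83446 + 20713) = 1/(-62733) = -1/62733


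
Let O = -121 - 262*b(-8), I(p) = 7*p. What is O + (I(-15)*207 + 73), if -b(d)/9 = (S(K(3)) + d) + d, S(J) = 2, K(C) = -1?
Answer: -54795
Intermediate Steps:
b(d) = -18 - 18*d (b(d) = -9*((2 + d) + d) = -9*(2 + 2*d) = -18 - 18*d)
O = -33133 (O = -121 - 262*(-18 - 18*(-8)) = -121 - 262*(-18 + 144) = -121 - 262*126 = -121 - 33012 = -33133)
O + (I(-15)*207 + 73) = -33133 + ((7*(-15))*207 + 73) = -33133 + (-105*207 + 73) = -33133 + (-21735 + 73) = -33133 - 21662 = -54795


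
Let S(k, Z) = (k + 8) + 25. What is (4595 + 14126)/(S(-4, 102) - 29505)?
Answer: -18721/29476 ≈ -0.63513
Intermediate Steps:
S(k, Z) = 33 + k (S(k, Z) = (8 + k) + 25 = 33 + k)
(4595 + 14126)/(S(-4, 102) - 29505) = (4595 + 14126)/((33 - 4) - 29505) = 18721/(29 - 29505) = 18721/(-29476) = 18721*(-1/29476) = -18721/29476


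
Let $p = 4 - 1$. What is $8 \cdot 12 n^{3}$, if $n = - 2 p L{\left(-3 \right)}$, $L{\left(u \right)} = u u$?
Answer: $-15116544$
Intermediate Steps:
$L{\left(u \right)} = u^{2}$
$p = 3$ ($p = 4 - 1 = 3$)
$n = -54$ ($n = \left(-2\right) 3 \left(-3\right)^{2} = \left(-6\right) 9 = -54$)
$8 \cdot 12 n^{3} = 8 \cdot 12 \left(-54\right)^{3} = 96 \left(-157464\right) = -15116544$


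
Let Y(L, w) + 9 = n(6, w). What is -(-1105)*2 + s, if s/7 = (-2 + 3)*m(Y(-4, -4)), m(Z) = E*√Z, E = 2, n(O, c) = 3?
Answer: 2210 + 14*I*√6 ≈ 2210.0 + 34.293*I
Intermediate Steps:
Y(L, w) = -6 (Y(L, w) = -9 + 3 = -6)
m(Z) = 2*√Z
s = 14*I*√6 (s = 7*((-2 + 3)*(2*√(-6))) = 7*(1*(2*(I*√6))) = 7*(1*(2*I*√6)) = 7*(2*I*√6) = 14*I*√6 ≈ 34.293*I)
-(-1105)*2 + s = -(-1105)*2 + 14*I*√6 = -85*(-26) + 14*I*√6 = 2210 + 14*I*√6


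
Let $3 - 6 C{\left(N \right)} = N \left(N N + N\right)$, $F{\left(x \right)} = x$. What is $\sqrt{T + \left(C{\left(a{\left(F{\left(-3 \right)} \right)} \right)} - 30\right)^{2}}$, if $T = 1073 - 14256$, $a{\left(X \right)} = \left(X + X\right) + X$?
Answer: $\frac{i \sqrt{28083}}{2} \approx 83.79 i$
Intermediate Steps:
$a{\left(X \right)} = 3 X$ ($a{\left(X \right)} = 2 X + X = 3 X$)
$C{\left(N \right)} = \frac{1}{2} - \frac{N \left(N + N^{2}\right)}{6}$ ($C{\left(N \right)} = \frac{1}{2} - \frac{N \left(N N + N\right)}{6} = \frac{1}{2} - \frac{N \left(N^{2} + N\right)}{6} = \frac{1}{2} - \frac{N \left(N + N^{2}\right)}{6}$)
$T = -13183$
$\sqrt{T + \left(C{\left(a{\left(F{\left(-3 \right)} \right)} \right)} - 30\right)^{2}} = \sqrt{-13183 + \left(\left(\frac{1}{2} - \frac{\left(3 \left(-3\right)\right)^{2}}{6} - \frac{\left(3 \left(-3\right)\right)^{3}}{6}\right) - 30\right)^{2}} = \sqrt{-13183 + \left(\left(\frac{1}{2} - \frac{\left(-9\right)^{2}}{6} - \frac{\left(-9\right)^{3}}{6}\right) - 30\right)^{2}} = \sqrt{-13183 + \left(\left(\frac{1}{2} - \frac{27}{2} - - \frac{243}{2}\right) - 30\right)^{2}} = \sqrt{-13183 + \left(\left(\frac{1}{2} - \frac{27}{2} + \frac{243}{2}\right) - 30\right)^{2}} = \sqrt{-13183 + \left(\frac{217}{2} - 30\right)^{2}} = \sqrt{-13183 + \left(\frac{157}{2}\right)^{2}} = \sqrt{-13183 + \frac{24649}{4}} = \sqrt{- \frac{28083}{4}} = \frac{i \sqrt{28083}}{2}$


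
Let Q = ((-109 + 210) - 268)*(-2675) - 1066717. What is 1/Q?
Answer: -1/619992 ≈ -1.6129e-6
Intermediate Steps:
Q = -619992 (Q = (101 - 268)*(-2675) - 1066717 = -167*(-2675) - 1066717 = 446725 - 1066717 = -619992)
1/Q = 1/(-619992) = -1/619992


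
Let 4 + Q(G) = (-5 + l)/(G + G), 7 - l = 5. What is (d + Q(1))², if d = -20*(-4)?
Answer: 22201/4 ≈ 5550.3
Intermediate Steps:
d = 80
l = 2 (l = 7 - 1*5 = 7 - 5 = 2)
Q(G) = -4 - 3/(2*G) (Q(G) = -4 + (-5 + 2)/(G + G) = -4 - 3*1/(2*G) = -4 - 3/(2*G))
(d + Q(1))² = (80 + (-4 - 3/2/1))² = (80 + (-4 - 3/2*1))² = (80 + (-4 - 3/2))² = (80 - 11/2)² = (149/2)² = 22201/4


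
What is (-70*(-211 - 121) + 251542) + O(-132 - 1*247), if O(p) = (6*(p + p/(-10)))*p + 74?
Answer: 5252587/5 ≈ 1.0505e+6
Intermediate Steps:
O(p) = 74 + 27*p²/5 (O(p) = (6*(p + p*(-⅒)))*p + 74 = (6*(p - p/10))*p + 74 = (6*(9*p/10))*p + 74 = (27*p/5)*p + 74 = 27*p²/5 + 74 = 74 + 27*p²/5)
(-70*(-211 - 121) + 251542) + O(-132 - 1*247) = (-70*(-211 - 121) + 251542) + (74 + 27*(-132 - 1*247)²/5) = (-70*(-332) + 251542) + (74 + 27*(-132 - 247)²/5) = (23240 + 251542) + (74 + (27/5)*(-379)²) = 274782 + (74 + (27/5)*143641) = 274782 + (74 + 3878307/5) = 274782 + 3878677/5 = 5252587/5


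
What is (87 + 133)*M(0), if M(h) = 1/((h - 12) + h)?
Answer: -55/3 ≈ -18.333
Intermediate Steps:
M(h) = 1/(-12 + 2*h) (M(h) = 1/((-12 + h) + h) = 1/(-12 + 2*h))
(87 + 133)*M(0) = (87 + 133)*(1/(2*(-6 + 0))) = 220*((1/2)/(-6)) = 220*((1/2)*(-1/6)) = 220*(-1/12) = -55/3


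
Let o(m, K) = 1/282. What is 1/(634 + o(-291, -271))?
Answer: 282/178789 ≈ 0.0015773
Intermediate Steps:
o(m, K) = 1/282
1/(634 + o(-291, -271)) = 1/(634 + 1/282) = 1/(178789/282) = 282/178789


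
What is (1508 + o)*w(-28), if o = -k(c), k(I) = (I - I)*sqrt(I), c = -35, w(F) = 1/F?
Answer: -377/7 ≈ -53.857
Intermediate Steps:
k(I) = 0 (k(I) = 0*sqrt(I) = 0)
o = 0 (o = -1*0 = 0)
(1508 + o)*w(-28) = (1508 + 0)/(-28) = 1508*(-1/28) = -377/7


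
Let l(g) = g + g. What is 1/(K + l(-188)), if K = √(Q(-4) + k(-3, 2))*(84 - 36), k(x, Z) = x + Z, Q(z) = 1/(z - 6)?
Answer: -235/89944 - 3*I*√110/89944 ≈ -0.0026127 - 0.00034982*I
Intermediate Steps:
Q(z) = 1/(-6 + z)
k(x, Z) = Z + x
K = 24*I*√110/5 (K = √(1/(-6 - 4) + (2 - 3))*(84 - 36) = √(1/(-10) - 1)*48 = √(-⅒ - 1)*48 = √(-11/10)*48 = (I*√110/10)*48 = 24*I*√110/5 ≈ 50.343*I)
l(g) = 2*g
1/(K + l(-188)) = 1/(24*I*√110/5 + 2*(-188)) = 1/(24*I*√110/5 - 376) = 1/(-376 + 24*I*√110/5)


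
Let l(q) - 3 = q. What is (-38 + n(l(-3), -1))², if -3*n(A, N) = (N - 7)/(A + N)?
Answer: 14884/9 ≈ 1653.8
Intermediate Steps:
l(q) = 3 + q
n(A, N) = -(-7 + N)/(3*(A + N)) (n(A, N) = -(N - 7)/(3*(A + N)) = -(-7 + N)/(3*(A + N)))
(-38 + n(l(-3), -1))² = (-38 + (7 - 1*(-1))/(3*((3 - 3) - 1)))² = (-38 + (7 + 1)/(3*(0 - 1)))² = (-38 + (⅓)*8/(-1))² = (-38 + (⅓)*(-1)*8)² = (-38 - 8/3)² = (-122/3)² = 14884/9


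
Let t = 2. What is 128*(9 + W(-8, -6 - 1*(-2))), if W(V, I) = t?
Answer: 1408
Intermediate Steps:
W(V, I) = 2
128*(9 + W(-8, -6 - 1*(-2))) = 128*(9 + 2) = 128*11 = 1408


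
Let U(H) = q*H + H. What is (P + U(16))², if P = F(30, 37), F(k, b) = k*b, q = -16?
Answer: 756900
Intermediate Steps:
U(H) = -15*H (U(H) = -16*H + H = -15*H)
F(k, b) = b*k
P = 1110 (P = 37*30 = 1110)
(P + U(16))² = (1110 - 15*16)² = (1110 - 240)² = 870² = 756900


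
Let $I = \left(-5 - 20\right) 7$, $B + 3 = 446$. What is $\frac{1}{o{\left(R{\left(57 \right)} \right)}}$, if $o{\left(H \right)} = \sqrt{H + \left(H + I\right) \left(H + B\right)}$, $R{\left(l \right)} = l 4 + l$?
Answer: $\frac{\sqrt{80365}}{80365} \approx 0.0035275$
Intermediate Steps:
$B = 443$ ($B = -3 + 446 = 443$)
$R{\left(l \right)} = 5 l$ ($R{\left(l \right)} = 4 l + l = 5 l$)
$I = -175$ ($I = \left(-25\right) 7 = -175$)
$o{\left(H \right)} = \sqrt{H + \left(-175 + H\right) \left(443 + H\right)}$ ($o{\left(H \right)} = \sqrt{H + \left(H - 175\right) \left(H + 443\right)} = \sqrt{H + \left(-175 + H\right) \left(443 + H\right)}$)
$\frac{1}{o{\left(R{\left(57 \right)} \right)}} = \frac{1}{\sqrt{-77525 + \left(5 \cdot 57\right)^{2} + 269 \cdot 5 \cdot 57}} = \frac{1}{\sqrt{-77525 + 285^{2} + 269 \cdot 285}} = \frac{1}{\sqrt{-77525 + 81225 + 76665}} = \frac{1}{\sqrt{80365}} = \frac{\sqrt{80365}}{80365}$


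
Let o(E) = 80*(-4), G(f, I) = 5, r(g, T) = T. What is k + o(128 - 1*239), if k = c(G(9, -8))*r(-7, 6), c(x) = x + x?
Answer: -260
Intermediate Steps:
o(E) = -320
c(x) = 2*x
k = 60 (k = (2*5)*6 = 10*6 = 60)
k + o(128 - 1*239) = 60 - 320 = -260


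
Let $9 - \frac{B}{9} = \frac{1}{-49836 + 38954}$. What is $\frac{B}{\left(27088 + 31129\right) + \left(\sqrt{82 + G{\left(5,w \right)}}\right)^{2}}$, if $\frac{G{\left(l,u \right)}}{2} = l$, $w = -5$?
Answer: $\frac{881451}{634518538} \approx 0.0013892$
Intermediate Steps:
$G{\left(l,u \right)} = 2 l$
$B = \frac{881451}{10882}$ ($B = 81 - \frac{9}{-49836 + 38954} = 81 - \frac{9}{-10882} = 81 - - \frac{9}{10882} = 81 + \frac{9}{10882} = \frac{881451}{10882} \approx 81.001$)
$\frac{B}{\left(27088 + 31129\right) + \left(\sqrt{82 + G{\left(5,w \right)}}\right)^{2}} = \frac{881451}{10882 \left(\left(27088 + 31129\right) + \left(\sqrt{82 + 2 \cdot 5}\right)^{2}\right)} = \frac{881451}{10882 \left(58217 + \left(\sqrt{82 + 10}\right)^{2}\right)} = \frac{881451}{10882 \left(58217 + \left(\sqrt{92}\right)^{2}\right)} = \frac{881451}{10882 \left(58217 + \left(2 \sqrt{23}\right)^{2}\right)} = \frac{881451}{10882 \left(58217 + 92\right)} = \frac{881451}{10882 \cdot 58309} = \frac{881451}{10882} \cdot \frac{1}{58309} = \frac{881451}{634518538}$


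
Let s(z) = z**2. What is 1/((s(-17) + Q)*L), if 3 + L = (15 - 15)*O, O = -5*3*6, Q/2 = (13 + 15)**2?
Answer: -1/5571 ≈ -0.00017950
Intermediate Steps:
Q = 1568 (Q = 2*(13 + 15)**2 = 2*28**2 = 2*784 = 1568)
O = -90 (O = -15*6 = -90)
L = -3 (L = -3 + (15 - 15)*(-90) = -3 + 0*(-90) = -3 + 0 = -3)
1/((s(-17) + Q)*L) = 1/(((-17)**2 + 1568)*(-3)) = -1/3/(289 + 1568) = -1/3/1857 = (1/1857)*(-1/3) = -1/5571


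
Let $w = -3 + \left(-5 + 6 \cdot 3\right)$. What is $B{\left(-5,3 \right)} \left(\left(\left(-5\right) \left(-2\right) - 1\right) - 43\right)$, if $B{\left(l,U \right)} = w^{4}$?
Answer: $-340000$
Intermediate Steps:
$w = 10$ ($w = -3 + \left(-5 + 18\right) = -3 + 13 = 10$)
$B{\left(l,U \right)} = 10000$ ($B{\left(l,U \right)} = 10^{4} = 10000$)
$B{\left(-5,3 \right)} \left(\left(\left(-5\right) \left(-2\right) - 1\right) - 43\right) = 10000 \left(\left(\left(-5\right) \left(-2\right) - 1\right) - 43\right) = 10000 \left(\left(10 - 1\right) - 43\right) = 10000 \left(9 - 43\right) = 10000 \left(-34\right) = -340000$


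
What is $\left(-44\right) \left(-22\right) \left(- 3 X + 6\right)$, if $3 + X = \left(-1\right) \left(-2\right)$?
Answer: $8712$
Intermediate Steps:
$X = -1$ ($X = -3 - -2 = -3 + 2 = -1$)
$\left(-44\right) \left(-22\right) \left(- 3 X + 6\right) = \left(-44\right) \left(-22\right) \left(\left(-3\right) \left(-1\right) + 6\right) = 968 \left(3 + 6\right) = 968 \cdot 9 = 8712$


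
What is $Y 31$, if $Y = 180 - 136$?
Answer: $1364$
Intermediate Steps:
$Y = 44$ ($Y = 180 - 136 = 44$)
$Y 31 = 44 \cdot 31 = 1364$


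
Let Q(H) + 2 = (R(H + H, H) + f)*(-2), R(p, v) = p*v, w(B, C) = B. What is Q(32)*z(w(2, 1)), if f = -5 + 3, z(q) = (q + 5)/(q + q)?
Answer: -14329/2 ≈ -7164.5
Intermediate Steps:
z(q) = (5 + q)/(2*q) (z(q) = (5 + q)/((2*q)) = (5 + q)*(1/(2*q)) = (5 + q)/(2*q))
f = -2
Q(H) = 2 - 4*H**2 (Q(H) = -2 + ((H + H)*H - 2)*(-2) = -2 + ((2*H)*H - 2)*(-2) = -2 + (2*H**2 - 2)*(-2) = -2 + (-2 + 2*H**2)*(-2) = -2 + (4 - 4*H**2) = 2 - 4*H**2)
Q(32)*z(w(2, 1)) = (2 - 4*32**2)*((1/2)*(5 + 2)/2) = (2 - 4*1024)*((1/2)*(1/2)*7) = (2 - 4096)*(7/4) = -4094*7/4 = -14329/2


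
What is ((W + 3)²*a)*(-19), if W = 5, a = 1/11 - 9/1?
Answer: 119168/11 ≈ 10833.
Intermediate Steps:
a = -98/11 (a = 1*(1/11) - 9*1 = 1/11 - 9 = -98/11 ≈ -8.9091)
((W + 3)²*a)*(-19) = ((5 + 3)²*(-98/11))*(-19) = (8²*(-98/11))*(-19) = (64*(-98/11))*(-19) = -6272/11*(-19) = 119168/11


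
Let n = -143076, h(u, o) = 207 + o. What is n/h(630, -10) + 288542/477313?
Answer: -68235192014/94030661 ≈ -725.67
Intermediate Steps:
n/h(630, -10) + 288542/477313 = -143076/(207 - 10) + 288542/477313 = -143076/197 + 288542*(1/477313) = -143076*1/197 + 288542/477313 = -143076/197 + 288542/477313 = -68235192014/94030661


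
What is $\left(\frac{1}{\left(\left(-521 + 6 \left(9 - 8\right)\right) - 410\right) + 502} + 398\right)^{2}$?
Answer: $\frac{28342732609}{178929} \approx 1.584 \cdot 10^{5}$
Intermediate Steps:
$\left(\frac{1}{\left(\left(-521 + 6 \left(9 - 8\right)\right) - 410\right) + 502} + 398\right)^{2} = \left(\frac{1}{\left(\left(-521 + 6 \cdot 1\right) - 410\right) + 502} + 398\right)^{2} = \left(\frac{1}{\left(\left(-521 + 6\right) - 410\right) + 502} + 398\right)^{2} = \left(\frac{1}{\left(-515 - 410\right) + 502} + 398\right)^{2} = \left(\frac{1}{-925 + 502} + 398\right)^{2} = \left(\frac{1}{-423} + 398\right)^{2} = \left(- \frac{1}{423} + 398\right)^{2} = \left(\frac{168353}{423}\right)^{2} = \frac{28342732609}{178929}$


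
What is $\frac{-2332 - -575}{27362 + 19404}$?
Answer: $- \frac{1757}{46766} \approx -0.03757$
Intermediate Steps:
$\frac{-2332 - -575}{27362 + 19404} = \frac{-2332 + \left(-88 + 663\right)}{46766} = \left(-2332 + 575\right) \frac{1}{46766} = \left(-1757\right) \frac{1}{46766} = - \frac{1757}{46766}$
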